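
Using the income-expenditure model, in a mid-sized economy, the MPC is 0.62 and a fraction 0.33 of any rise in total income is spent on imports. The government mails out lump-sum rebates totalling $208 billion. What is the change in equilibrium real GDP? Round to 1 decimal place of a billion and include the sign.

+$181.6 billion

A lump-sum tax change of −$208 billion shifts disposable income by +$208 billion; first-round consumption changes by −c × ΔT = −0.62 × (−$208 billion) = +$128.96 billion.
Expenditure multiplier = 1/(1 − c + m) = 1/(1 − 0.62 + 0.33) = 1/0.71 ≈ 1.408.
The tax multiplier is −c × k ≈ −0.873, so ΔY = k × (−c·ΔT) = (+$128.96 billion) / 0.71 ≈ +$181.6 billion.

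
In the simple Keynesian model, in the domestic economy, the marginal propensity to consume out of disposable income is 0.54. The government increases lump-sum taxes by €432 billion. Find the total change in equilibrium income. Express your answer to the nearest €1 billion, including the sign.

A lump-sum tax change of +€432 billion shifts disposable income by −€432 billion; first-round consumption changes by −c × ΔT = −0.54 × (+€432 billion) = −€233.28 billion.
Expenditure multiplier = 1/(1 − MPC) = 1/(1 − 0.54) = 1/0.46 ≈ 2.174.
The tax multiplier is −c × k ≈ −1.174, so ΔY = k × (−c·ΔT) = (−€233.28 billion) / 0.46 ≈ −€507 billion.

−€507 billion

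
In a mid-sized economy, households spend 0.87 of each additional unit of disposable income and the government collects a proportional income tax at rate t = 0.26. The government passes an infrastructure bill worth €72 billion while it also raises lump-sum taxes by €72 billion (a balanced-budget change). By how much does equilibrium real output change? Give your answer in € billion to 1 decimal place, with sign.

+€26.3 billion

Expenditure multiplier = 1/(1 − c(1−t)) = 1/(1 − 0.87×0.74) = 1/0.3562 ≈ 2.807.
ΔG contributes k·ΔG = (+€72 billion) / 0.3562 ≈ +€202.1 billion.
ΔT of +€72 billion changes first-round spending by −c·ΔT = −€62.64 billion, contributing k·(−c·ΔT) = (−€62.64 billion) / 0.3562 ≈ −€175.9 billion.
Net ΔY = k(ΔG − c·ΔT) = (+€9.36 billion) / 0.3562 ≈ +€26.3 billion.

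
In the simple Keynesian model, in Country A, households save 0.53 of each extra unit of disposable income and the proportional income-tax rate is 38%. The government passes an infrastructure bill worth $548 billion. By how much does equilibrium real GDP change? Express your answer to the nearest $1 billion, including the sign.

MPC = 1 − MPS = 1 − 0.53 = 0.47.
Spending multiplier = 1/(1 − c(1−t)) = 1/(1 − 0.47×0.62) = 1/0.7086 ≈ 1.411.
ΔY = k × ΔG = (+$548 billion) / 0.7086 ≈ +$773 billion.

+$773 billion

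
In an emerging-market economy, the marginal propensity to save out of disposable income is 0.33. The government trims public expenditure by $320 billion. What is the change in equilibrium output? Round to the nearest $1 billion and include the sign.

−$970 billion

MPC = 1 − MPS = 1 − 0.33 = 0.67.
Government-spending multiplier = 1/(1 − MPC) = 1/(1 − 0.67) = 1/0.33 ≈ 3.03.
ΔY = k × ΔG = (−$320 billion) / 0.33 ≈ −$970 billion.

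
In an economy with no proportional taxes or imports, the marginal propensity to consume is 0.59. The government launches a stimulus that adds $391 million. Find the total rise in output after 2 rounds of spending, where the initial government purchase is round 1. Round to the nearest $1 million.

$622 million

Round 1 adds ΔG = $391 million; each later round is MPC = 0.59 times the previous.
After 2 rounds: 391 + 230.69 = ΔG·(1 − c^2)/(1 − c) = 391 × (1 − 0.3481)/0.41 ≈ $622 million.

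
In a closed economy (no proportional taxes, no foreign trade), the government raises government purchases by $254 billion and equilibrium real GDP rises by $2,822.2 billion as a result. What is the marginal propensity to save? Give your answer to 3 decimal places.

Implied spending multiplier k = ΔY/ΔG = 2,822.2/254 ≈ 11.111.
Since k = 1/(1 − MPC), MPC = 1 − 1/k = 1 − ΔG/ΔY = 1 − 254/2,822.2 ≈ 0.910.
MPS = 1 − MPC = 0.090.

0.090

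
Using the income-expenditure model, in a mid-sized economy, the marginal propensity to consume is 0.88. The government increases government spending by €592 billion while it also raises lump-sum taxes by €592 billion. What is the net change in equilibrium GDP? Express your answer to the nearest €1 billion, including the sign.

Expenditure multiplier = 1/(1 − MPC) = 1/(1 − 0.88) = 1/0.12 ≈ 8.333.
ΔG contributes k·ΔG = (+€592 billion) / 0.12 ≈ +€4,933.3 billion.
ΔT of +€592 billion changes first-round spending by −c·ΔT = −€520.96 billion, contributing k·(−c·ΔT) = (−€520.96 billion) / 0.12 ≈ −€4,341.3 billion.
With ΔG = ΔT and no other leakages, the balanced-budget multiplier is 1, so ΔY = ΔG = +€592 billion.

+€592 billion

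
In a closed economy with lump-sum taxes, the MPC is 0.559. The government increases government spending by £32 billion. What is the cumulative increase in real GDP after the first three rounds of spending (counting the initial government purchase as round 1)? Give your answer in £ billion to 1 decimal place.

Round 1 adds ΔG = £32 billion; each later round is MPC = 0.559 times the previous.
After 3 rounds: 32 + 17.888 + 9.999392 = ΔG·(1 − c^3)/(1 − c) = 32 × (1 − 0.174676879)/0.441 ≈ £59.9 billion.

£59.9 billion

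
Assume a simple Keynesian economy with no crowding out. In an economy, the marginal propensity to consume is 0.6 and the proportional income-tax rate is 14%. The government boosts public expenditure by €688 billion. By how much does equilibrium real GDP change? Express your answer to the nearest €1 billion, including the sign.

Government-spending multiplier = 1/(1 − c(1−t)) = 1/(1 − 0.6×0.86) = 1/0.484 ≈ 2.066.
ΔY = k × ΔG = (+€688 billion) / 0.484 ≈ +€1,421 billion.

+€1,421 billion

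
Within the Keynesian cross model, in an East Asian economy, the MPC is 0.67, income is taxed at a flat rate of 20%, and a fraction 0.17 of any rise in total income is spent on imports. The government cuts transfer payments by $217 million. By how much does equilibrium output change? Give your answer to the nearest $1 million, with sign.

−$229 million

The transfer change shifts disposable income by −$217 million, so first-round consumption changes by c·ΔTR = 0.67 × (−$217 million) = −$145.39 million.
Expenditure multiplier = 1/(1 − c(1−t) + m) = 1/(1 − 0.67×0.8 + 0.17) = 1/0.634 ≈ 1.577.
The transfer multiplier is c × k ≈ 1.057, so ΔY = k × (c·ΔTR) = (−$145.39 million) / 0.634 ≈ −$229 million.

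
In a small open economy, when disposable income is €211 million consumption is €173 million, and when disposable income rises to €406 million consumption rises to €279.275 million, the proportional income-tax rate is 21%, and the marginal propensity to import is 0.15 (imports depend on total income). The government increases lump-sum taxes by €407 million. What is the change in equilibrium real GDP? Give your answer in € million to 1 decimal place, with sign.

−€308.3 million

MPC = ΔC/ΔYd = (279.275 − 173)/(406 − 211) = 106.275/195 = 0.545.
A lump-sum tax change of +€407 million shifts disposable income by −€407 million; first-round consumption changes by −c × ΔT = −0.545 × (+€407 million) = −€221.815 million.
Expenditure multiplier = 1/(1 − c(1−t) + m) = 1/(1 − 0.545×0.79 + 0.15) = 1/0.71945 ≈ 1.39.
The tax multiplier is −c × k ≈ −0.758, so ΔY = k × (−c·ΔT) = (−€221.815 million) / 0.71945 ≈ −€308.3 million.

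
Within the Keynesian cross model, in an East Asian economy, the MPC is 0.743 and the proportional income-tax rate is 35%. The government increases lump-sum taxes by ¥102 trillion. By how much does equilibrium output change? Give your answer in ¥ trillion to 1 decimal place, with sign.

−¥146.6 trillion

A lump-sum tax change of +¥102 trillion shifts disposable income by −¥102 trillion; first-round consumption changes by −c × ΔT = −0.743 × (+¥102 trillion) = −¥75.786 trillion.
Expenditure multiplier = 1/(1 − c(1−t)) = 1/(1 − 0.743×0.65) = 1/0.51705 ≈ 1.934.
The tax multiplier is −c × k ≈ −1.437, so ΔY = k × (−c·ΔT) = (−¥75.786 trillion) / 0.51705 ≈ −¥146.6 trillion.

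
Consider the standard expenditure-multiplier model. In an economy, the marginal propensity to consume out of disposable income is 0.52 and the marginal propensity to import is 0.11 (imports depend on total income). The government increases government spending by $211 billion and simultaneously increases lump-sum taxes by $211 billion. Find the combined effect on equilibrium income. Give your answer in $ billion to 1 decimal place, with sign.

+$171.7 billion

Expenditure multiplier = 1/(1 − c + m) = 1/(1 − 0.52 + 0.11) = 1/0.59 ≈ 1.695.
ΔG contributes k·ΔG = (+$211 billion) / 0.59 ≈ +$357.6 billion.
ΔT of +$211 billion changes first-round spending by −c·ΔT = −$109.72 billion, contributing k·(−c·ΔT) = (−$109.72 billion) / 0.59 ≈ −$186 billion.
Net ΔY = k(ΔG − c·ΔT) = (+$101.28 billion) / 0.59 ≈ +$171.7 billion.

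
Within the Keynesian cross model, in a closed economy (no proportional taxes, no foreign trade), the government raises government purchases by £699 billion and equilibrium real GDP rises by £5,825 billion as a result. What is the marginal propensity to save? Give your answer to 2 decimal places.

0.12

Implied spending multiplier k = ΔY/ΔG = 5,825/699 ≈ 8.3333.
Since k = 1/(1 − MPC), MPC = 1 − 1/k = 1 − ΔG/ΔY = 1 − 699/5,825 = 0.88.
MPS = 1 − MPC = 0.12.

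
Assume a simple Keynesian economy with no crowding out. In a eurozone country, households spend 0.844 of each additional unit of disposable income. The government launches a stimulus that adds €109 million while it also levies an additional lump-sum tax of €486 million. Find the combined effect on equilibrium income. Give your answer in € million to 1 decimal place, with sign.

−€1,930.7 million

Expenditure multiplier = 1/(1 − MPC) = 1/(1 − 0.844) = 1/0.156 ≈ 6.41.
ΔG contributes k·ΔG = (+€109 million) / 0.156 ≈ +€698.7 million.
ΔT of +€486 million changes first-round spending by −c·ΔT = −€410.184 million, contributing k·(−c·ΔT) = (−€410.184 million) / 0.156 ≈ −€2,629.4 million.
Net ΔY = k(ΔG − c·ΔT) = (−€301.184 million) / 0.156 ≈ −€1,930.7 million.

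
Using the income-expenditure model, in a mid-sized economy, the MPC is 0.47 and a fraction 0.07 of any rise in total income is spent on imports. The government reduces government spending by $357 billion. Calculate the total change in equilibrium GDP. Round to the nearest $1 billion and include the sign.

−$595 billion

Government-spending multiplier = 1/(1 − c + m) = 1/(1 − 0.47 + 0.07) = 1/0.6 ≈ 1.667.
ΔY = k × ΔG = (−$357 billion) / 0.6 = −$595 billion.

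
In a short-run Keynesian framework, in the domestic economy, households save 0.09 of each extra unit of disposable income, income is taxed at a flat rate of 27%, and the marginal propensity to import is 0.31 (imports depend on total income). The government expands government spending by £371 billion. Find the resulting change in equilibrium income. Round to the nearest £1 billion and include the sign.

MPC = 1 − MPS = 1 − 0.09 = 0.91.
Expenditure multiplier = 1/(1 − c(1−t) + m) = 1/(1 − 0.91×0.73 + 0.31) = 1/0.6457 ≈ 1.549.
ΔY = k × ΔG = (+£371 billion) / 0.6457 ≈ +£575 billion.

+£575 billion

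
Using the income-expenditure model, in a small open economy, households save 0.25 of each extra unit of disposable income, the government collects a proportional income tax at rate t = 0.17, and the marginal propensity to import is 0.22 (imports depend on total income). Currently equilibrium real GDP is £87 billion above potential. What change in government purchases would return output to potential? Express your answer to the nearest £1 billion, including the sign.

MPC = 1 − MPS = 1 − 0.25 = 0.75.
Spending multiplier = 1/(1 − c(1−t) + m) = 1/(1 − 0.75×0.83 + 0.22) = 1/0.5975 ≈ 1.674.
Need ΔY = −£87 billion, so ΔG = ΔY/k = (−£87 billion) × 0.5975 ≈ −£52 billion.
The government should cut government purchases by £52 billion.

−£52 billion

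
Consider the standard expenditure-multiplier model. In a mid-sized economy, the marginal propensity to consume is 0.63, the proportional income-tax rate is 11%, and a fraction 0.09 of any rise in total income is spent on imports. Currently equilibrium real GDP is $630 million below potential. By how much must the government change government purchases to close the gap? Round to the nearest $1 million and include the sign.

+$333 million

Spending multiplier = 1/(1 − c(1−t) + m) = 1/(1 − 0.63×0.89 + 0.09) = 1/0.5293 ≈ 1.889.
Need ΔY = +$630 million, so ΔG = ΔY/k = (+$630 million) × 0.5293 ≈ +$333 million.
The government should increase government purchases by $333 million.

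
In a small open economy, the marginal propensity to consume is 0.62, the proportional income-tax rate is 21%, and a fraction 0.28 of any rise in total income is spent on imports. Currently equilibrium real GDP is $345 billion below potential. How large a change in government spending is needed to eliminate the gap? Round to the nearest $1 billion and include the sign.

+$273 billion

Spending multiplier = 1/(1 − c(1−t) + m) = 1/(1 − 0.62×0.79 + 0.28) = 1/0.7902 ≈ 1.266.
Need ΔY = +$345 billion, so ΔG = ΔY/k = (+$345 billion) × 0.7902 ≈ +$273 billion.
The government should increase government spending by $273 billion.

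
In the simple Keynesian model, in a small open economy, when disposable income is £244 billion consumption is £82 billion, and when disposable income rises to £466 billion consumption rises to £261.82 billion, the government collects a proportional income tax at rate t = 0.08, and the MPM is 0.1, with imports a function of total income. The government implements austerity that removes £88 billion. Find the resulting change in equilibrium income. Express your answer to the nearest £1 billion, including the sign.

MPC = ΔC/ΔYd = (261.82 − 82)/(466 − 244) = 179.82/222 = 0.81.
Expenditure multiplier = 1/(1 − c(1−t) + m) = 1/(1 − 0.81×0.92 + 0.1) = 1/0.3548 ≈ 2.818.
ΔY = k × ΔG = (−£88 billion) / 0.3548 ≈ −£248 billion.

−£248 billion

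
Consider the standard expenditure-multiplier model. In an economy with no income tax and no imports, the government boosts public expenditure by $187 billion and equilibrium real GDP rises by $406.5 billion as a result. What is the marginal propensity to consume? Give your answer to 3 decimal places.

Implied spending multiplier k = ΔY/ΔG = 406.5/187 ≈ 2.1738.
Since k = 1/(1 − MPC), MPC = 1 − 1/k = 1 − ΔG/ΔY = 1 − 187/406.5 ≈ 0.540.

0.540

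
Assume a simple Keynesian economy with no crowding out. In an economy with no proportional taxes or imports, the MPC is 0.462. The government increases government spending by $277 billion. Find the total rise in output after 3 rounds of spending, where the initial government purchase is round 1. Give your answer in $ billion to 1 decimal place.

Round 1 adds ΔG = $277 billion; each later round is MPC = 0.462 times the previous.
After 3 rounds: 277 + 127.974 + 59.123988 = ΔG·(1 − c^3)/(1 − c) = 277 × (1 − 0.098611128)/0.538 ≈ $464.1 billion.

$464.1 billion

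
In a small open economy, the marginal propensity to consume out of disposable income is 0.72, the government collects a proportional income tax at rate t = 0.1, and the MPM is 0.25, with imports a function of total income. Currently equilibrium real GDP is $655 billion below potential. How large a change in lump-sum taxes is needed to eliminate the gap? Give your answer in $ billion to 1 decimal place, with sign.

Spending multiplier = 1/(1 − c(1−t) + m) = 1/(1 − 0.72×0.9 + 0.25) = 1/0.602 ≈ 1.661.
Tax multiplier = −c·k = −0.72/0.602 ≈ −1.196. Need ΔY = +$655 billion, so ΔT = ΔY/(−c·k) = −(+$655 billion) × 0.602 / 0.72 ≈ −$547.7 billion.
The government should cut lump-sum taxes by $547.7 billion.

−$547.7 billion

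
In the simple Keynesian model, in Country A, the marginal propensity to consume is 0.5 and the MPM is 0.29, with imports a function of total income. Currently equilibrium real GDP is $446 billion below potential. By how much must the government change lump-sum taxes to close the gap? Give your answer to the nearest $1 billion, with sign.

−$705 billion

Spending multiplier = 1/(1 − c + m) = 1/(1 − 0.5 + 0.29) = 1/0.79 ≈ 1.266.
Tax multiplier = −c·k = −0.5/0.79 ≈ −0.633. Need ΔY = +$446 billion, so ΔT = ΔY/(−c·k) = −(+$446 billion) × 0.79 / 0.5 ≈ −$705 billion.
The government should cut lump-sum taxes by $705 billion.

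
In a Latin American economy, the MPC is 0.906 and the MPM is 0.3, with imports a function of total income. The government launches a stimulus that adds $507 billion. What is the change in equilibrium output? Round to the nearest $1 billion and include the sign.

Spending multiplier = 1/(1 − c + m) = 1/(1 − 0.906 + 0.3) = 1/0.394 ≈ 2.538.
ΔY = k × ΔG = (+$507 billion) / 0.394 ≈ +$1,287 billion.

+$1,287 billion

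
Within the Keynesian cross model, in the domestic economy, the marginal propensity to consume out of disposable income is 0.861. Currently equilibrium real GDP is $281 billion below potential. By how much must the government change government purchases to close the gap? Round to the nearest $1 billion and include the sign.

Spending multiplier = 1/(1 − MPC) = 1/(1 − 0.861) = 1/0.139 ≈ 7.194.
Need ΔY = +$281 billion, so ΔG = ΔY/k = (+$281 billion) × 0.139 ≈ +$39 billion.
The government should increase government purchases by $39 billion.

+$39 billion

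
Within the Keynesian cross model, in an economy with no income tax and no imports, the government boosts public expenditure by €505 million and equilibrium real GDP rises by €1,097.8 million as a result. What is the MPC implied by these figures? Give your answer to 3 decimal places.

Implied spending multiplier k = ΔY/ΔG = 1,097.8/505 ≈ 2.1739.
Since k = 1/(1 − MPC), MPC = 1 − 1/k = 1 − ΔG/ΔY = 1 − 505/1,097.8 ≈ 0.540.

0.540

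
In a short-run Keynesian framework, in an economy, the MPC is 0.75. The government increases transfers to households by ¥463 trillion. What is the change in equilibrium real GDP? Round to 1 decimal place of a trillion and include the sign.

The transfer change shifts disposable income by +¥463 trillion, so first-round consumption changes by c·ΔTR = 0.75 × (+¥463 trillion) = +¥347.25 trillion.
Expenditure multiplier = 1/(1 − MPC) = 1/(1 − 0.75) = 1/0.25 = 4.
The transfer multiplier is c × k = 3, so ΔY = k × (c·ΔTR) = (+¥347.25 trillion) / 0.25 = +¥1,389 trillion.

+¥1,389.0 trillion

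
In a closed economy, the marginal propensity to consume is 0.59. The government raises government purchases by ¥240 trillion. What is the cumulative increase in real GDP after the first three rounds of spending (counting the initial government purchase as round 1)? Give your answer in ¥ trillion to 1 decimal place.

¥465.1 trillion

Round 1 adds ΔG = ¥240 trillion; each later round is MPC = 0.59 times the previous.
After 3 rounds: 240 + 141.6 + 83.544 = ΔG·(1 − c^3)/(1 − c) = 240 × (1 − 0.205379)/0.41 ≈ ¥465.1 trillion.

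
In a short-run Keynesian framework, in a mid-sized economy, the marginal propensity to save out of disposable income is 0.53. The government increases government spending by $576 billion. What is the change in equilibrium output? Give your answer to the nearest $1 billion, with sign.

+$1,087 billion

MPC = 1 − MPS = 1 − 0.53 = 0.47.
Government-spending multiplier = 1/(1 − MPC) = 1/(1 − 0.47) = 1/0.53 ≈ 1.887.
ΔY = k × ΔG = (+$576 billion) / 0.53 ≈ +$1,087 billion.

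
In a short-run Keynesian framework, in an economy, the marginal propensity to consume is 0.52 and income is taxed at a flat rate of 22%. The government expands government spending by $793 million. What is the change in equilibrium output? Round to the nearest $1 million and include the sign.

Government-spending multiplier = 1/(1 − c(1−t)) = 1/(1 − 0.52×0.78) = 1/0.5944 ≈ 1.682.
ΔY = k × ΔG = (+$793 million) / 0.5944 ≈ +$1,334 million.

+$1,334 million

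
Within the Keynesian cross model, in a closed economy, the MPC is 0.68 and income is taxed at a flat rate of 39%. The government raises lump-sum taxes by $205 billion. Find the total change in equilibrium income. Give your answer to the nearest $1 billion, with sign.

−$238 billion

A lump-sum tax change of +$205 billion shifts disposable income by −$205 billion; first-round consumption changes by −c × ΔT = −0.68 × (+$205 billion) = −$139.4 billion.
Expenditure multiplier = 1/(1 − c(1−t)) = 1/(1 − 0.68×0.61) = 1/0.5852 ≈ 1.709.
The tax multiplier is −c × k ≈ −1.162, so ΔY = k × (−c·ΔT) = (−$139.4 billion) / 0.5852 ≈ −$238 billion.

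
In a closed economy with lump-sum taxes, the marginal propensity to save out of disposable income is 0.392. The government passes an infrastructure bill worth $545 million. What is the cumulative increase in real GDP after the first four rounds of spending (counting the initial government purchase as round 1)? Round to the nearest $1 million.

$1,200 million

MPC = 1 − MPS = 1 − 0.392 = 0.608.
Round 1 adds ΔG = $545 million; each later round is MPC = 0.608 times the previous.
After 4 rounds: 545 + 331.36 + 201.46688 + 122.49186304 = ΔG·(1 − c^4)/(1 − c) = 545 × (1 − 0.136651472896)/0.392 ≈ $1,200 million.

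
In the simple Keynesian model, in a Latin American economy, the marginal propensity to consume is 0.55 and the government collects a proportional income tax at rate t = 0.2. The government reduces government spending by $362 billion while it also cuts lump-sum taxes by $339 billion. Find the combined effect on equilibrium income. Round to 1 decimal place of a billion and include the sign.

Expenditure multiplier = 1/(1 − c(1−t)) = 1/(1 − 0.55×0.8) = 1/0.56 ≈ 1.786.
ΔG contributes k·ΔG = (−$362 billion) / 0.56 ≈ −$646.4 billion.
ΔT of −$339 billion changes first-round spending by −c·ΔT = +$186.45 billion, contributing k·(−c·ΔT) = (+$186.45 billion) / 0.56 ≈ +$332.9 billion.
Net ΔY = k(ΔG − c·ΔT) = (−$175.55 billion) / 0.56 ≈ −$313.5 billion.

−$313.5 billion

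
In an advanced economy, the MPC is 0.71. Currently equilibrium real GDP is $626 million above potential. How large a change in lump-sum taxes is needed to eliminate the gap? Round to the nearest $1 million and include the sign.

Spending multiplier = 1/(1 − MPC) = 1/(1 − 0.71) = 1/0.29 ≈ 3.448.
Tax multiplier = −c·k = −0.71/0.29 ≈ −2.448. Need ΔY = −$626 million, so ΔT = ΔY/(−c·k) = −(−$626 million) × 0.29 / 0.71 ≈ +$256 million.
The government should raise lump-sum taxes by $256 million.

+$256 million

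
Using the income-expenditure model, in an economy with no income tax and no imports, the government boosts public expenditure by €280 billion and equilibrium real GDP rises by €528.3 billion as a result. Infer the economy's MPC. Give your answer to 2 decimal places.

Implied spending multiplier k = ΔY/ΔG = 528.3/280 ≈ 1.8868.
Since k = 1/(1 − MPC), MPC = 1 − 1/k = 1 − ΔG/ΔY = 1 − 280/528.3 ≈ 0.47.

0.47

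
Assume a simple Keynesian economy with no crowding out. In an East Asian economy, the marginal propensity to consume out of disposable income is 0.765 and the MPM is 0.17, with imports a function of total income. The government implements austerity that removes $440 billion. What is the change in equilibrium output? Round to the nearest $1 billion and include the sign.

−$1,086 billion

Government-spending multiplier = 1/(1 − c + m) = 1/(1 − 0.765 + 0.17) = 1/0.405 ≈ 2.469.
ΔY = k × ΔG = (−$440 billion) / 0.405 ≈ −$1,086 billion.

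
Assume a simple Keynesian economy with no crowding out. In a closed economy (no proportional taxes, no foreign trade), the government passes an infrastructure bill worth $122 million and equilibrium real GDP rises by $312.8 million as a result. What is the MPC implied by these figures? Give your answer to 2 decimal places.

Implied spending multiplier k = ΔY/ΔG = 312.8/122 ≈ 2.5639.
Since k = 1/(1 − MPC), MPC = 1 − 1/k = 1 − ΔG/ΔY = 1 − 122/312.8 ≈ 0.61.

0.61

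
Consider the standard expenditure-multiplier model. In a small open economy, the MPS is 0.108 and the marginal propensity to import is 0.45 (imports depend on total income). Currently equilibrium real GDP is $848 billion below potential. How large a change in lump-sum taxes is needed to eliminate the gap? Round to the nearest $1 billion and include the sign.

MPC = 1 − MPS = 1 − 0.108 = 0.892.
Spending multiplier = 1/(1 − c + m) = 1/(1 − 0.892 + 0.45) = 1/0.558 ≈ 1.792.
Tax multiplier = −c·k = −0.892/0.558 ≈ −1.599. Need ΔY = +$848 billion, so ΔT = ΔY/(−c·k) = −(+$848 billion) × 0.558 / 0.892 ≈ −$530 billion.
The government should cut lump-sum taxes by $530 billion.

−$530 billion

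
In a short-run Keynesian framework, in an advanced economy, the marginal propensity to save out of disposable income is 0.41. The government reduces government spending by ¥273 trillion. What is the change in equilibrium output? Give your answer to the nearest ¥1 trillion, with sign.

−¥666 trillion

MPC = 1 − MPS = 1 − 0.41 = 0.59.
Government-spending multiplier = 1/(1 − MPC) = 1/(1 − 0.59) = 1/0.41 ≈ 2.439.
ΔY = k × ΔG = (−¥273 trillion) / 0.41 ≈ −¥666 trillion.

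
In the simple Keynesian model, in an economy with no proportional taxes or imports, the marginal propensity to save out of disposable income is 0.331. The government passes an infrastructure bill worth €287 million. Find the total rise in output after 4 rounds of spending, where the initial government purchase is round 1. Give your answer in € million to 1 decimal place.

€693.4 million

MPC = 1 − MPS = 1 − 0.331 = 0.669.
Round 1 adds ΔG = €287 million; each later round is MPC = 0.669 times the previous.
After 4 rounds: 287 + 192.003 + 128.450007 + 85.933054683 = ΔG·(1 − c^4)/(1 − c) = 287 × (1 − 0.200310848721)/0.331 ≈ €693.4 million.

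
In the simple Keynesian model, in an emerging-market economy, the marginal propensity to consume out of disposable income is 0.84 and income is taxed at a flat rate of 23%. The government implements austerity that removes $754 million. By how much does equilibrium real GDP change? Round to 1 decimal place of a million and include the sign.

Expenditure multiplier = 1/(1 − c(1−t)) = 1/(1 − 0.84×0.77) = 1/0.3532 ≈ 2.831.
ΔY = k × ΔG = (−$754 million) / 0.3532 ≈ −$2,134.8 million.

−$2,134.8 million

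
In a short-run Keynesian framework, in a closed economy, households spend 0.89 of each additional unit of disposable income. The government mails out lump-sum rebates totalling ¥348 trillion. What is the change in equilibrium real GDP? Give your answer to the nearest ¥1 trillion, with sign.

+¥2,816 trillion

A lump-sum tax change of −¥348 trillion shifts disposable income by +¥348 trillion; first-round consumption changes by −c × ΔT = −0.89 × (−¥348 trillion) = +¥309.72 trillion.
Expenditure multiplier = 1/(1 − MPC) = 1/(1 − 0.89) = 1/0.11 ≈ 9.091.
The tax multiplier is −c × k ≈ −8.091, so ΔY = k × (−c·ΔT) = (+¥309.72 trillion) / 0.11 ≈ +¥2,816 trillion.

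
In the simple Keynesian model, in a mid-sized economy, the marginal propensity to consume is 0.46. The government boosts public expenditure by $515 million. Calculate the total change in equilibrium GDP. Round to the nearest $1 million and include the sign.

Expenditure multiplier = 1/(1 − MPC) = 1/(1 − 0.46) = 1/0.54 ≈ 1.852.
ΔY = k × ΔG = (+$515 million) / 0.54 ≈ +$954 million.

+$954 million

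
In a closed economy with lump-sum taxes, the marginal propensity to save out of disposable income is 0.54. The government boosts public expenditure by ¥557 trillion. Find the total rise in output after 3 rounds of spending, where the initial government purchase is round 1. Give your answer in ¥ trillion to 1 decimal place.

MPC = 1 − MPS = 1 − 0.54 = 0.46.
Round 1 adds ΔG = ¥557 trillion; each later round is MPC = 0.46 times the previous.
After 3 rounds: 557 + 256.22 + 117.8612 = ΔG·(1 − c^3)/(1 − c) = 557 × (1 − 0.097336)/0.54 ≈ ¥931.1 trillion.

¥931.1 trillion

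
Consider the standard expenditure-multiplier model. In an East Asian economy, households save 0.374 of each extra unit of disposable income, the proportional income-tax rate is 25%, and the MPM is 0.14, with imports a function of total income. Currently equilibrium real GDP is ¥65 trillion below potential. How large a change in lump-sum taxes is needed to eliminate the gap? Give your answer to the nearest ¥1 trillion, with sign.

−¥70 trillion

MPC = 1 − MPS = 1 − 0.374 = 0.626.
Spending multiplier = 1/(1 − c(1−t) + m) = 1/(1 − 0.626×0.75 + 0.14) = 1/0.6705 ≈ 1.491.
Tax multiplier = −c·k = −0.626/0.6705 ≈ −0.934. Need ΔY = +¥65 trillion, so ΔT = ΔY/(−c·k) = −(+¥65 trillion) × 0.6705 / 0.626 ≈ −¥70 trillion.
The government should cut lump-sum taxes by ¥70 trillion.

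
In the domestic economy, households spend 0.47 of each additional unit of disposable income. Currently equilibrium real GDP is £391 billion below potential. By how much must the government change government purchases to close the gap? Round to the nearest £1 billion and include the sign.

+£207 billion

Spending multiplier = 1/(1 − MPC) = 1/(1 − 0.47) = 1/0.53 ≈ 1.887.
Need ΔY = +£391 billion, so ΔG = ΔY/k = (+£391 billion) × 0.53 ≈ +£207 billion.
The government should increase government purchases by £207 billion.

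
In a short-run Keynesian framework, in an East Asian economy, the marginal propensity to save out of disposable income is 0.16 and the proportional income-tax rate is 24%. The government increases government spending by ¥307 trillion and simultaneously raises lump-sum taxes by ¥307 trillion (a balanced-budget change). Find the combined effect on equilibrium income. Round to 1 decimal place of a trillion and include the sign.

MPC = 1 − MPS = 1 − 0.16 = 0.84.
Expenditure multiplier = 1/(1 − c(1−t)) = 1/(1 − 0.84×0.76) = 1/0.3616 ≈ 2.765.
ΔG contributes k·ΔG = (+¥307 trillion) / 0.3616 ≈ +¥849 trillion.
ΔT of +¥307 trillion changes first-round spending by −c·ΔT = −¥257.88 trillion, contributing k·(−c·ΔT) = (−¥257.88 trillion) / 0.3616 ≈ −¥713.2 trillion.
Net ΔY = k(ΔG − c·ΔT) = (+¥49.12 trillion) / 0.3616 ≈ +¥135.8 trillion.

+¥135.8 trillion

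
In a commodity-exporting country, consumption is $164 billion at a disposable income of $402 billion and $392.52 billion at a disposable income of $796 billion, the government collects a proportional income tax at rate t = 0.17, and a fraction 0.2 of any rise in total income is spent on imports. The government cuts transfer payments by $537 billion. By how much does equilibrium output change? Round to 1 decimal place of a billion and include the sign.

−$433.4 billion

MPC = ΔC/ΔYd = (392.52 − 164)/(796 − 402) = 228.52/394 = 0.58.
The transfer change shifts disposable income by −$537 billion, so first-round consumption changes by c·ΔTR = 0.58 × (−$537 billion) = −$311.46 billion.
Expenditure multiplier = 1/(1 − c(1−t) + m) = 1/(1 − 0.58×0.83 + 0.2) = 1/0.7186 ≈ 1.392.
The transfer multiplier is c × k ≈ 0.807, so ΔY = k × (c·ΔTR) = (−$311.46 billion) / 0.7186 ≈ −$433.4 billion.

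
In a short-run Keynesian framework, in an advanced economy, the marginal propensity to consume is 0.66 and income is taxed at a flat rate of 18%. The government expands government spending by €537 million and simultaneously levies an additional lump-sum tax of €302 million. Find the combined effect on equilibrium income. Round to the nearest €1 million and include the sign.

Expenditure multiplier = 1/(1 − c(1−t)) = 1/(1 − 0.66×0.82) = 1/0.4588 ≈ 2.18.
ΔG contributes k·ΔG = (+€537 million) / 0.4588 ≈ +€1,170.4 million.
ΔT of +€302 million changes first-round spending by −c·ΔT = −€199.32 million, contributing k·(−c·ΔT) = (−€199.32 million) / 0.4588 ≈ −€434.4 million.
Net ΔY = k(ΔG − c·ΔT) = (+€337.68 million) / 0.4588 ≈ +€736 million.

+€736 million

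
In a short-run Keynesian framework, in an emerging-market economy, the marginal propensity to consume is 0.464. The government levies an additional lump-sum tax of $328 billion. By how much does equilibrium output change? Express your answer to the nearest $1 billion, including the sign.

−$284 billion

A lump-sum tax change of +$328 billion shifts disposable income by −$328 billion; first-round consumption changes by −c × ΔT = −0.464 × (+$328 billion) = −$152.192 billion.
Expenditure multiplier = 1/(1 − MPC) = 1/(1 − 0.464) = 1/0.536 ≈ 1.866.
The tax multiplier is −c × k ≈ −0.866, so ΔY = k × (−c·ΔT) = (−$152.192 billion) / 0.536 ≈ −$284 billion.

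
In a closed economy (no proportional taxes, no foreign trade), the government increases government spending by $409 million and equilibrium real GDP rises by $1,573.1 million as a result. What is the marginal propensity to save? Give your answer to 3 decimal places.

Implied spending multiplier k = ΔY/ΔG = 1,573.1/409 ≈ 3.8462.
Since k = 1/(1 − MPC), MPC = 1 − 1/k = 1 − ΔG/ΔY = 1 − 409/1,573.1 ≈ 0.740.
MPS = 1 − MPC = 0.260.

0.260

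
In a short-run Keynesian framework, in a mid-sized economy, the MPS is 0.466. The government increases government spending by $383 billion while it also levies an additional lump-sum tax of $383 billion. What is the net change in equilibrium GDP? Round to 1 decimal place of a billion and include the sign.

+$383.0 billion

MPC = 1 − MPS = 1 − 0.466 = 0.534.
Expenditure multiplier = 1/(1 − MPC) = 1/(1 − 0.534) = 1/0.466 ≈ 2.146.
ΔG contributes k·ΔG = (+$383 billion) / 0.466 ≈ +$821.9 billion.
ΔT of +$383 billion changes first-round spending by −c·ΔT = −$204.522 billion, contributing k·(−c·ΔT) = (−$204.522 billion) / 0.466 ≈ −$438.9 billion.
With ΔG = ΔT and no other leakages, the balanced-budget multiplier is 1, so ΔY = ΔG = +$383 billion.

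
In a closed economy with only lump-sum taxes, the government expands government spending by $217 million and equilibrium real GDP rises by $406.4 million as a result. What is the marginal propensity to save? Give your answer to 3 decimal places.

0.534

Implied spending multiplier k = ΔY/ΔG = 406.4/217 ≈ 1.8728.
Since k = 1/(1 − MPC), MPC = 1 − 1/k = 1 − ΔG/ΔY = 1 − 217/406.4 ≈ 0.466.
MPS = 1 − MPC = 0.534.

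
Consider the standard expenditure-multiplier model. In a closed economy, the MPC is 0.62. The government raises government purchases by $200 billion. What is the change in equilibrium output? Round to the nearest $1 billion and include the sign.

Expenditure multiplier = 1/(1 − MPC) = 1/(1 − 0.62) = 1/0.38 ≈ 2.632.
ΔY = k × ΔG = (+$200 billion) / 0.38 ≈ +$526 billion.

+$526 billion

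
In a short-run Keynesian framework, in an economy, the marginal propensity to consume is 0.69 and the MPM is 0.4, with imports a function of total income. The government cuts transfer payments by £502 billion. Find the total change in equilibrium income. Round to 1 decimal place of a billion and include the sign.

The transfer change shifts disposable income by −£502 billion, so first-round consumption changes by c·ΔTR = 0.69 × (−£502 billion) = −£346.38 billion.
Expenditure multiplier = 1/(1 − c + m) = 1/(1 − 0.69 + 0.4) = 1/0.71 ≈ 1.408.
The transfer multiplier is c × k ≈ 0.972, so ΔY = k × (c·ΔTR) = (−£346.38 billion) / 0.71 ≈ −£487.9 billion.

−£487.9 billion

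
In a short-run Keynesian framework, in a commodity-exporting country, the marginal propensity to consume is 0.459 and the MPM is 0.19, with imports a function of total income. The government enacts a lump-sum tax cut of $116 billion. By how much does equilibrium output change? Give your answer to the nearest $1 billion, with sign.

A lump-sum tax change of −$116 billion shifts disposable income by +$116 billion; first-round consumption changes by −c × ΔT = −0.459 × (−$116 billion) = +$53.244 billion.
Expenditure multiplier = 1/(1 − c + m) = 1/(1 − 0.459 + 0.19) = 1/0.731 ≈ 1.368.
The tax multiplier is −c × k ≈ −0.628, so ΔY = k × (−c·ΔT) = (+$53.244 billion) / 0.731 ≈ +$73 billion.

+$73 billion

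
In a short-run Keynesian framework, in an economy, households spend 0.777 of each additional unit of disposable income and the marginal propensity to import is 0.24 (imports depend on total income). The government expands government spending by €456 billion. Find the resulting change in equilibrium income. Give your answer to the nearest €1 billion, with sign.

+€985 billion

Government-spending multiplier = 1/(1 − c + m) = 1/(1 − 0.777 + 0.24) = 1/0.463 ≈ 2.16.
ΔY = k × ΔG = (+€456 billion) / 0.463 ≈ +€985 billion.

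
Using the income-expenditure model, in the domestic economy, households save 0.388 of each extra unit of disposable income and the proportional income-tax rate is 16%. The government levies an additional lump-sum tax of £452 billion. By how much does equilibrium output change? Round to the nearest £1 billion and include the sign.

−£569 billion

MPC = 1 − MPS = 1 − 0.388 = 0.612.
A lump-sum tax change of +£452 billion shifts disposable income by −£452 billion; first-round consumption changes by −c × ΔT = −0.612 × (+£452 billion) = −£276.624 billion.
Expenditure multiplier = 1/(1 − c(1−t)) = 1/(1 − 0.612×0.84) = 1/0.48592 ≈ 2.058.
The tax multiplier is −c × k ≈ −1.259, so ΔY = k × (−c·ΔT) = (−£276.624 billion) / 0.48592 ≈ −£569 billion.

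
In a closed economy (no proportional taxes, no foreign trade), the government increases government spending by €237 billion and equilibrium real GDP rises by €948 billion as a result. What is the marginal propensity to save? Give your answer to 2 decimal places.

Implied spending multiplier k = ΔY/ΔG = 948/237 = 4.
Since k = 1/(1 − MPC), MPC = 1 − 1/k = 1 − ΔG/ΔY = 1 − 237/948 = 0.75.
MPS = 1 − MPC = 0.25.

0.25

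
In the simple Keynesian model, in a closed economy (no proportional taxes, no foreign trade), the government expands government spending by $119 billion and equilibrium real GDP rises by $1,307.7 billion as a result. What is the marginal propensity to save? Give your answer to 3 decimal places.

Implied spending multiplier k = ΔY/ΔG = 1,307.7/119 ≈ 10.9891.
Since k = 1/(1 − MPC), MPC = 1 − 1/k = 1 − ΔG/ΔY = 1 − 119/1,307.7 ≈ 0.909.
MPS = 1 − MPC = 0.091.

0.091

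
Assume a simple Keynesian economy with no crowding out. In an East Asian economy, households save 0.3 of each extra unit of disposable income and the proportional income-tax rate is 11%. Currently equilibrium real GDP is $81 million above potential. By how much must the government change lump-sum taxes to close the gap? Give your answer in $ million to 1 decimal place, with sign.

MPC = 1 − MPS = 1 − 0.3 = 0.7.
Spending multiplier = 1/(1 − c(1−t)) = 1/(1 − 0.7×0.89) = 1/0.377 ≈ 2.653.
Tax multiplier = −c·k = −0.7/0.377 ≈ −1.857. Need ΔY = −$81 million, so ΔT = ΔY/(−c·k) = −(−$81 million) × 0.377 / 0.7 ≈ +$43.6 million.
The government should raise lump-sum taxes by $43.6 million.

+$43.6 million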